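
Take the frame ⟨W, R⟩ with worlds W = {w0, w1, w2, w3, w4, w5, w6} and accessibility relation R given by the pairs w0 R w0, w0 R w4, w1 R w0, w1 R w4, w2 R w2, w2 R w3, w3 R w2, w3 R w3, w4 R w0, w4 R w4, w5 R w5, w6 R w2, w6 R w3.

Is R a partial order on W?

Reflexive: no — w1 is not related to itself.
Transitive: yes — every two-step R-path is closed by a direct edge.
Antisymmetric: no — w0 R w4 and w4 R w0 with w0 ≠ w4.
So R is not a partial order.

No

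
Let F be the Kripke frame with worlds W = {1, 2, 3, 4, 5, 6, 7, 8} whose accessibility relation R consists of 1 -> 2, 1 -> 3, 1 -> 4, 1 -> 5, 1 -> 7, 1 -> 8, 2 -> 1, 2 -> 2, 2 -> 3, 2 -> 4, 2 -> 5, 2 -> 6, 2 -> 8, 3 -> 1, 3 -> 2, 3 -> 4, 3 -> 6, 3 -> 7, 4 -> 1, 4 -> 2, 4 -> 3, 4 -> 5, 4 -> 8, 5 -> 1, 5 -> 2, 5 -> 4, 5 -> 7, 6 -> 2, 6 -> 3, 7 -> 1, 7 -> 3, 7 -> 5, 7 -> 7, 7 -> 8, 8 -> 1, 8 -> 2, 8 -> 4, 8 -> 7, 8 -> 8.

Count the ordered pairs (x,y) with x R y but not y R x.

0

R is symmetric; there are no such tuples.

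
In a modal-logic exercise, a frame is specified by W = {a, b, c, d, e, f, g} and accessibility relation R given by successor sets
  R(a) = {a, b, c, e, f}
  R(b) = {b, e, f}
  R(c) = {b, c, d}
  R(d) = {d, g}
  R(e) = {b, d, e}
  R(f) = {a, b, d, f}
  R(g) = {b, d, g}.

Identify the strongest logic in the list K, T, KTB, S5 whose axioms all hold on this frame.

T

Reflexive (axiom T): yes — every world is R-related to itself.
Symmetric (axiom B): no — a R b but not b R a.
Euclidean (axiom 5): no — a R b and a R c, but not b R c.
So F validates K, T; KTB would additionally require R to be symmetric. The strongest is T.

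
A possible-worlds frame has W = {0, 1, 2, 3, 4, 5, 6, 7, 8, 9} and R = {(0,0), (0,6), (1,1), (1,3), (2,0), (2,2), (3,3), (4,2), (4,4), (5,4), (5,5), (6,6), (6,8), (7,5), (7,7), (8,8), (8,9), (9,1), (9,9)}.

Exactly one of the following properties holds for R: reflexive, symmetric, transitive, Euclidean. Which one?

reflexive

Reflexive: yes — every world is R-related to itself.
Symmetric: no — 0 R 6 but not 6 R 0.
Transitive: no — 0 R 6 and 6 R 8, but not 0 R 8.
Euclidean: no — 0 R 6 and 0 R 0, but not 6 R 0.
Only reflexive holds.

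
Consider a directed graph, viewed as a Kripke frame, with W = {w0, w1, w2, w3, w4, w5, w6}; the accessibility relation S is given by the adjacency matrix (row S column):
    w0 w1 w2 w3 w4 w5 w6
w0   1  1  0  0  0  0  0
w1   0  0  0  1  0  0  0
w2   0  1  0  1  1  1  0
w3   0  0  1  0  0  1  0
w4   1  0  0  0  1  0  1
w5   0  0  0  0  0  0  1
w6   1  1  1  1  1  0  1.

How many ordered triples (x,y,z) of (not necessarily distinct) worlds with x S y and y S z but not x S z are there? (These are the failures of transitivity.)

Enumerating: (w0,w1,w3), (w1,w3,w2), (w1,w3,w5), (w2,w3,w2), (w2,w4,w0), (w2,w4,w6), (w2,w5,w6), (w3,w2,w1), (w3,w2,w3), (w3,w2,w4), (w3,w5,w6), (w4,w0,w1), … and 10 more.
Total: 22.

22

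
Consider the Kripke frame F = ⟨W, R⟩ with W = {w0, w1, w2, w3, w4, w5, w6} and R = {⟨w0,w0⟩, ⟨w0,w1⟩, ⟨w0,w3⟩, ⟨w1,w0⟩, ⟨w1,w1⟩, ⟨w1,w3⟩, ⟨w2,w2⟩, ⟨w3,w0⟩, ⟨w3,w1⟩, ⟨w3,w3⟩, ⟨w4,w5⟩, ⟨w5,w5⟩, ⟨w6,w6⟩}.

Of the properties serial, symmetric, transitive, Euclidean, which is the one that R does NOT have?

Serial: yes — every world has a successor (e.g. w0 R w0).
Symmetric: no — w4 R w5 but not w5 R w4.
Transitive: yes — every two-step R-path is closed by a direct edge.
Euclidean: yes — any two successors of a common world are R-related.
Only symmetric fails.

symmetric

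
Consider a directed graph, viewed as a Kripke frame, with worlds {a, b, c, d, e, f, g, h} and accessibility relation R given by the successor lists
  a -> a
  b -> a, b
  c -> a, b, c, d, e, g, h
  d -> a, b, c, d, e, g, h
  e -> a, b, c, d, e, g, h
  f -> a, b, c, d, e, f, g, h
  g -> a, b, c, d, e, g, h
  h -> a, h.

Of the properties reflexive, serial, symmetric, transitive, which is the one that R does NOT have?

symmetric

Reflexive: yes — every world is R-related to itself.
Serial: yes — every world has a successor (e.g. a R a).
Symmetric: no — b R a but not a R b.
Transitive: yes — every two-step R-path is closed by a direct edge.
Only symmetric fails.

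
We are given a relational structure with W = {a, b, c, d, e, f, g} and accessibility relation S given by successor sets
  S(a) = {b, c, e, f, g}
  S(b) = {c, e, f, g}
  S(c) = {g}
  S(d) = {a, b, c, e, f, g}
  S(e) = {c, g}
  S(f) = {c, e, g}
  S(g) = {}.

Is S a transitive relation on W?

Yes

Transitive: yes — every two-step S-path is closed by a direct edge.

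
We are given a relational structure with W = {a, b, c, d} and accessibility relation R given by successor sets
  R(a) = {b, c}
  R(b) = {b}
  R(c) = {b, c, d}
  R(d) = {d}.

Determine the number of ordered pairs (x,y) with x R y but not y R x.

Enumerating: (a,b), (a,c), (c,b), (c,d).

4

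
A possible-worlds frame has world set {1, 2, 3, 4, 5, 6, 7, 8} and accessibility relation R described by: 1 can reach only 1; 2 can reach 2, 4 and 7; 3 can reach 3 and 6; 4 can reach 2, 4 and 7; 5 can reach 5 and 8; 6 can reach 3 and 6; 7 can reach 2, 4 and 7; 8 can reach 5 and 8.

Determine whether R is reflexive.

Reflexive: yes — every world is R-related to itself.

Yes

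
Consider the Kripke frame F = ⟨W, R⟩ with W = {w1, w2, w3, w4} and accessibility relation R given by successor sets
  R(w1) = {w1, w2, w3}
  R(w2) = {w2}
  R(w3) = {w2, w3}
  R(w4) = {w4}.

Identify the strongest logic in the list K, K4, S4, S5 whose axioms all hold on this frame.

Transitive (axiom 4): yes — every two-step R-path is closed by a direct edge.
Reflexive (axiom T): yes — every world is R-related to itself.
Euclidean (axiom 5): no — w1 R w2 and w1 R w3, but not w2 R w3.
So F validates K, K4, S4; S5 would additionally require R to be Euclidean. The strongest is S4.

S4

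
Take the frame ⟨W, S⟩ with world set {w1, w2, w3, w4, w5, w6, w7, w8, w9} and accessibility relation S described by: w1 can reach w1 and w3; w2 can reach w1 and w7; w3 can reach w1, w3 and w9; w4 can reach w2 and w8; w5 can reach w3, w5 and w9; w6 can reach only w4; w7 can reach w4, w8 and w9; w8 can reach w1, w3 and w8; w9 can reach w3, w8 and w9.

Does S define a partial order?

No

Reflexive: no — w2 is not related to itself.
Transitive: no — w1 S w3 and w3 S w9, but not w1 S w9.
Antisymmetric: no — w1 S w3 and w3 S w1 with w1 ≠ w3.
So S is not a partial order.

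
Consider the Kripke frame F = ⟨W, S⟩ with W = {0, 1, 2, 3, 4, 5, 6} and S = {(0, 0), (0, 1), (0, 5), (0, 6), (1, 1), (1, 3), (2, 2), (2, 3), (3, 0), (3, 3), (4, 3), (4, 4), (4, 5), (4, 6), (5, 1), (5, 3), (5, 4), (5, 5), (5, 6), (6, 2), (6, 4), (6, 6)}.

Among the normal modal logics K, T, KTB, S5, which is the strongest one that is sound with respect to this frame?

T

Reflexive (axiom T): yes — every world is S-related to itself.
Symmetric (axiom B): no — 0 S 1 but not 1 S 0.
Euclidean (axiom 5): no — 0 S 1 and 0 S 5, but not 1 S 5.
So F validates K, T; KTB would additionally require S to be symmetric. The strongest is T.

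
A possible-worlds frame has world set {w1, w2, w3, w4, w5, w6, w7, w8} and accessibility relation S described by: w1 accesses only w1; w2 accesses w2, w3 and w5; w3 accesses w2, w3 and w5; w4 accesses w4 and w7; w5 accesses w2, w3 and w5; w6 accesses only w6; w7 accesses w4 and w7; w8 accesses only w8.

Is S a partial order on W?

No

Reflexive: yes — every world is S-related to itself.
Transitive: yes — every two-step S-path is closed by a direct edge.
Antisymmetric: no — w2 S w3 and w3 S w2 with w2 ≠ w3.
So S is not a partial order.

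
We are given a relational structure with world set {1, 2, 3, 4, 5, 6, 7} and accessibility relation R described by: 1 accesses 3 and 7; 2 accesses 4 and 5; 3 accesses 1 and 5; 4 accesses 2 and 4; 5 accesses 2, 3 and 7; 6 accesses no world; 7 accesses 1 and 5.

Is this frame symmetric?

Symmetric: yes — every pair in R has its reverse in R.

Yes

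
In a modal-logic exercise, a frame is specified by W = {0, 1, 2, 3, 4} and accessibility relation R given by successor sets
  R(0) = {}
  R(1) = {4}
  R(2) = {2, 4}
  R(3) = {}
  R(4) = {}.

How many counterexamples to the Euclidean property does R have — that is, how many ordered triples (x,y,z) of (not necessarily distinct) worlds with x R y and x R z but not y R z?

Enumerating: (1,4,4), (2,4,2), (2,4,4).

3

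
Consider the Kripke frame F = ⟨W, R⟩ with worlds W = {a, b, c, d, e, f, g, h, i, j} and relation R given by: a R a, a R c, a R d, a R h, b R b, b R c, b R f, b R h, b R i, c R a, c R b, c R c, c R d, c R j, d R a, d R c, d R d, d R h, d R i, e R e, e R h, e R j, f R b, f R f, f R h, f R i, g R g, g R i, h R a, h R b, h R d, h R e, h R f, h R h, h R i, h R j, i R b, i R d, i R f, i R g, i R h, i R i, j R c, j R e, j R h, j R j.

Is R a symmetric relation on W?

Yes

Symmetric: yes — every pair in R has its reverse in R.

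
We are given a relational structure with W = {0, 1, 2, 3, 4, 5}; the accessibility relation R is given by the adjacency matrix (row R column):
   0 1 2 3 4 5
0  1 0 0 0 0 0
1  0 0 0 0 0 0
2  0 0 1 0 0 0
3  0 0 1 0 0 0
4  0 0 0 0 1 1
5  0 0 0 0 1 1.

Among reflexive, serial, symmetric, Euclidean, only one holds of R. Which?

Reflexive: no — 1 is not related to itself.
Serial: no — 1 has no R-successor.
Symmetric: no — 3 R 2 but not 2 R 3.
Euclidean: yes — any two successors of a common world are R-related.
Only Euclidean holds.

Euclidean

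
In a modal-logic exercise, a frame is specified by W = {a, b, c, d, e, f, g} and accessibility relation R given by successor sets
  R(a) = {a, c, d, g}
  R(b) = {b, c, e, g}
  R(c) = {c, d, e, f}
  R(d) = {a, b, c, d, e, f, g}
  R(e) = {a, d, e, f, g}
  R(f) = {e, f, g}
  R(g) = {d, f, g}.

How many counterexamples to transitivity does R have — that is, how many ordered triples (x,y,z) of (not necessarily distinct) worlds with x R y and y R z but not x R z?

Enumerating: (a,c,e), (a,c,f), (a,d,b), (a,d,e), (a,d,f), (a,g,f), (b,c,d), (b,c,f), (b,e,a), (b,e,d), (b,e,f), (b,g,d), … and 18 more.
Total: 30.

30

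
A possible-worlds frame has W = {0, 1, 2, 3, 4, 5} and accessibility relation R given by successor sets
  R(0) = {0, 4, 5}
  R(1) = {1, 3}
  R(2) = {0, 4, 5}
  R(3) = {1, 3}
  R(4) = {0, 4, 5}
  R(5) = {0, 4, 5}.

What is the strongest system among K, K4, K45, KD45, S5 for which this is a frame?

Transitive (axiom 4): yes — every two-step R-path is closed by a direct edge.
Euclidean (axiom 5): yes — any two successors of a common world are R-related.
Serial (axiom D): yes — every world has a successor (e.g. 0 R 0).
Reflexive (axiom T): no — 2 is not related to itself.
So F validates K, K4, K45, KD45; S5 would additionally require R to be reflexive. The strongest is KD45.

KD45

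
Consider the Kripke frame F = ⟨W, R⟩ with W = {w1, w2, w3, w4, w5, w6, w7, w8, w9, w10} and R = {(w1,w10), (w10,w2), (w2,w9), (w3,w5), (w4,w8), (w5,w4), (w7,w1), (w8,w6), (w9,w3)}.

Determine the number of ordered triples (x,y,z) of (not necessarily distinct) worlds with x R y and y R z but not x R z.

8

Enumerating: (w1,w10,w2), (w10,w2,w9), (w2,w9,w3), (w3,w5,w4), (w4,w8,w6), (w5,w4,w8), (w7,w1,w10), (w9,w3,w5).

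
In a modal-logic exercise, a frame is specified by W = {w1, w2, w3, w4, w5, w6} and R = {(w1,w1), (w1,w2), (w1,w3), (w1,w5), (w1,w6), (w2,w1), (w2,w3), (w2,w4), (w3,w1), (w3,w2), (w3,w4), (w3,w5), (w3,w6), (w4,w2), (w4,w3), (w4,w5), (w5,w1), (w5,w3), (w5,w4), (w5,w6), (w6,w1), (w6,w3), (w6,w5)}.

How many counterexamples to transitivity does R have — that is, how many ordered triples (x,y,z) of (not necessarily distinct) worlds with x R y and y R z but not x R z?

Enumerating: (w1,w2,w4), (w1,w3,w4), (w1,w5,w4), (w2,w1,w2), (w2,w1,w5), (w2,w1,w6), (w2,w3,w2), (w2,w3,w5), (w2,w3,w6), (w2,w4,w2), (w2,w4,w5), (w3,w1,w3), … and 26 more.
Total: 38.

38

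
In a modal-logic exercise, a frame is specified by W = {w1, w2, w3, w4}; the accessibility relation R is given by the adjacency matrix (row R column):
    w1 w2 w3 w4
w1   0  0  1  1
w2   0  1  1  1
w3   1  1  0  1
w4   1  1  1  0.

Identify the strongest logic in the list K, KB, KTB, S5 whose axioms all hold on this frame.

Symmetric (axiom B): yes — every pair in R has its reverse in R.
Reflexive (axiom T): no — w1 is not related to itself.
Euclidean (axiom 5): no — w3 R w1 and w3 R w2, but not w1 R w2.
So F validates K, KB; KTB would additionally require R to be reflexive. The strongest is KB.

KB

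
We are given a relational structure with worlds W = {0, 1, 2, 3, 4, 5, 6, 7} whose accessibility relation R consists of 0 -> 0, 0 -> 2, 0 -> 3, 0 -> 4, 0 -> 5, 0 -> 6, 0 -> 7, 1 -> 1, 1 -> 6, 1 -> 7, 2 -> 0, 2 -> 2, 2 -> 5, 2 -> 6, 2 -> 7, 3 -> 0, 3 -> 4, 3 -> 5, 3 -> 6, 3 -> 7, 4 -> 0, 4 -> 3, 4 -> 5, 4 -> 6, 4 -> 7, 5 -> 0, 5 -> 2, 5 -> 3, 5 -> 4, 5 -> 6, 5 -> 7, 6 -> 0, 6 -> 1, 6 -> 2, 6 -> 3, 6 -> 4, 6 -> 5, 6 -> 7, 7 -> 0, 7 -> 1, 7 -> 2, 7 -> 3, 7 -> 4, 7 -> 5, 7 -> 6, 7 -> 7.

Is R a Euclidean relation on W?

No

Euclidean: no — 0 R 2 and 0 R 3, but not 2 R 3.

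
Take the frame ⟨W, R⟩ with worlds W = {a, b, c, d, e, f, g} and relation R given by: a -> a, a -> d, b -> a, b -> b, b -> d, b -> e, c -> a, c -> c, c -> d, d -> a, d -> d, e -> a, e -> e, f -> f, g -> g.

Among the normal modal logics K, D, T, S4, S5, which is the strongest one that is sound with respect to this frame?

Serial (axiom D): yes — every world has a successor (e.g. a R a).
Reflexive (axiom T): yes — every world is R-related to itself.
Transitive (axiom 4): no — e R a and a R d, but not e R d.
Euclidean (axiom 5): no — b R a and b R e, but not a R e.
So F validates K, D, T; S4 would additionally require R to be transitive. The strongest is T.

T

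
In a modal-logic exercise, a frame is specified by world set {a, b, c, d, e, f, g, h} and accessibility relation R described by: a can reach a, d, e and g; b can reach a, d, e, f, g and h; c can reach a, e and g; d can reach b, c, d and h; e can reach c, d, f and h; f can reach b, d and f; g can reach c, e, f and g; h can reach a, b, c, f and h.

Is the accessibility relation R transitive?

Transitive: no — a R d and d R b, but not a R b.

No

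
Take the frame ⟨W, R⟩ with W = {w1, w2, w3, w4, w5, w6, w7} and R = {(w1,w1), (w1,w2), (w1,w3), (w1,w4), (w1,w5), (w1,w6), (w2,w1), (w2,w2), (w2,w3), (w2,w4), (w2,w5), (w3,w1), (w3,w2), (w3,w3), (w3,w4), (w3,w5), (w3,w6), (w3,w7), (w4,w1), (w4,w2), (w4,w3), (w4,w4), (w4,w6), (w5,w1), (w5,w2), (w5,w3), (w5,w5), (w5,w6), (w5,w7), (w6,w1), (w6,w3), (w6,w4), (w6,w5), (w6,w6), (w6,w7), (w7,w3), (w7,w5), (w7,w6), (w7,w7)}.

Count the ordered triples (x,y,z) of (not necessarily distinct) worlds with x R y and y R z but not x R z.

30

Enumerating: (w1,w3,w7), (w1,w5,w7), (w1,w6,w7), (w2,w1,w6), (w2,w3,w6), (w2,w3,w7), (w2,w4,w6), (w2,w5,w6), (w2,w5,w7), (w4,w1,w5), (w4,w2,w5), (w4,w3,w5), … and 18 more.
Total: 30.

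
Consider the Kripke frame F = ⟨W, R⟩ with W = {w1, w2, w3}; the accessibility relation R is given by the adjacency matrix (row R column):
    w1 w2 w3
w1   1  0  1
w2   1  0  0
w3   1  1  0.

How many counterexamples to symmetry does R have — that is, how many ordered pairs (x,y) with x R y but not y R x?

2

Enumerating: (w2,w1), (w3,w2).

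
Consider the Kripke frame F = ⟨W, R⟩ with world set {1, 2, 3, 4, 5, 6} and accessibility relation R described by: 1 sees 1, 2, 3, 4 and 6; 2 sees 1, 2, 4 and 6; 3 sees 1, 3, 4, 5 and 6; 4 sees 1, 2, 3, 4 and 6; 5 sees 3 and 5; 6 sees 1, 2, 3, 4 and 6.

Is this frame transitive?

No

Transitive: no — 1 R 3 and 3 R 5, but not 1 R 5.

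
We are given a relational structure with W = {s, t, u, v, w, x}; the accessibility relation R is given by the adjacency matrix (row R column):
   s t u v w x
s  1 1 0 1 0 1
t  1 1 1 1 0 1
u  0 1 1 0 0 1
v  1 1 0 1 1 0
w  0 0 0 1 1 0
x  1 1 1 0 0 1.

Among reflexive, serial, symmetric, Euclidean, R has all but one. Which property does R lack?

Reflexive: yes — every world is R-related to itself.
Serial: yes — every world has a successor (e.g. s R s).
Symmetric: yes — every pair in R has its reverse in R.
Euclidean: no — s R v and s R x, but not v R x.
Only Euclidean fails.

Euclidean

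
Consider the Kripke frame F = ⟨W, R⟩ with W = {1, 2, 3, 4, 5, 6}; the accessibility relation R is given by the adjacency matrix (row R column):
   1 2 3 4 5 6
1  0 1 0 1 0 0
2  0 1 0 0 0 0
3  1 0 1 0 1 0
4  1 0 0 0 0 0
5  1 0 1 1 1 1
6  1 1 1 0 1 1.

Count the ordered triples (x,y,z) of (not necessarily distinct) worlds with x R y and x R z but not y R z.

Enumerating: (1,2,4), (1,4,2), (1,4,4), (3,1,1), (3,1,3), (3,1,5), (4,1,1), (5,1,1), (5,1,3), (5,1,5), (5,1,6), (5,3,4), … and 17 more.
Total: 29.

29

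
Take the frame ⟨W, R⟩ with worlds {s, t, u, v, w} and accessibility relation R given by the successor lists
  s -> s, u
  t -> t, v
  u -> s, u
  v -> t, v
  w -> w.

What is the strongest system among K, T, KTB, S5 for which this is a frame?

Reflexive (axiom T): yes — every world is R-related to itself.
Symmetric (axiom B): yes — every pair in R has its reverse in R.
Euclidean (axiom 5): yes — any two successors of a common world are R-related.
So F validates K, T, KTB, S5. The strongest is S5.

S5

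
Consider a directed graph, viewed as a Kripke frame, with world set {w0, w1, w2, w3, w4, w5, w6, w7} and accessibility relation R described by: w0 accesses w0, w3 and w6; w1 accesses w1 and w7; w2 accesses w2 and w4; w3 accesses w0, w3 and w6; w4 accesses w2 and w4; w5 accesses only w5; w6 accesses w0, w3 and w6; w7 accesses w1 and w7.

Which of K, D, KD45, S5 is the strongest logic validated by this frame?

S5

Serial (axiom D): yes — every world has a successor (e.g. w0 R w0).
Euclidean (axiom 5): yes — any two successors of a common world are R-related.
Transitive (axiom 4): yes — every two-step R-path is closed by a direct edge.
Reflexive (axiom T): yes — every world is R-related to itself.
So F validates K, D, KD45, S5. The strongest is S5.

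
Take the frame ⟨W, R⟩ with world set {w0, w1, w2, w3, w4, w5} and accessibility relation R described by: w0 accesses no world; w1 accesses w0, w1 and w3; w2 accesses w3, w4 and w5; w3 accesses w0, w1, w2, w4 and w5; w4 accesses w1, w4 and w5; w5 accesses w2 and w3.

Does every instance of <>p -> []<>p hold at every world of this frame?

The schema 5 characterises exactly the Euclidean frames.
Euclidean: no — w1 R w0 and w1 R w3, but not w0 R w3.

No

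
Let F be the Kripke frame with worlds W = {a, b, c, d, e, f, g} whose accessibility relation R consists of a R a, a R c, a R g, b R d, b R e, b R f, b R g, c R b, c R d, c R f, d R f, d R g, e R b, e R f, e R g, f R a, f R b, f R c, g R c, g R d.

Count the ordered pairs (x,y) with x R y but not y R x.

Enumerating: (a,c), (a,g), (b,d), (b,g), (c,b), (c,d), (d,f), (e,f), (e,g), (f,a), (g,c).

11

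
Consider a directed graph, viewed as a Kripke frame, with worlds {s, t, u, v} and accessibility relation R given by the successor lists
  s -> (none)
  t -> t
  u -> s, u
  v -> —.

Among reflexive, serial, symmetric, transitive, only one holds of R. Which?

Reflexive: no — s is not related to itself.
Serial: no — s has no R-successor.
Symmetric: no — u R s but not s R u.
Transitive: yes — every two-step R-path is closed by a direct edge.
Only transitive holds.

transitive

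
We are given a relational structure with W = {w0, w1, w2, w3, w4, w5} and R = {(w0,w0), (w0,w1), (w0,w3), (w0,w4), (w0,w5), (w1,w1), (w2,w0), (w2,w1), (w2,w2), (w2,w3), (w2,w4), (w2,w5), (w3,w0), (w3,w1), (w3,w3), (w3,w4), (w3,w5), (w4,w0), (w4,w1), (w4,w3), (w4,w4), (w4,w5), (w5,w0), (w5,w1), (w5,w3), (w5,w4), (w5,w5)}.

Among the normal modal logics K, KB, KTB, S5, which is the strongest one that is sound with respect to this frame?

K

Symmetric (axiom B): no — w0 R w1 but not w1 R w0.
Reflexive (axiom T): yes — every world is R-related to itself.
Euclidean (axiom 5): no — w0 R w1 and w0 R w3, but not w1 R w3.
So F validates K; KB would additionally require R to be symmetric. The strongest is K.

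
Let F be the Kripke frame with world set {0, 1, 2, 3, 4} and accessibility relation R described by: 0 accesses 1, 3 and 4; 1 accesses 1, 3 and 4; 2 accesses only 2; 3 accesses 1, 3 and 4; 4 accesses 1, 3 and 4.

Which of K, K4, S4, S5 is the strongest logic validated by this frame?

K4

Transitive (axiom 4): yes — every two-step R-path is closed by a direct edge.
Reflexive (axiom T): no — 0 is not related to itself.
Euclidean (axiom 5): yes — any two successors of a common world are R-related.
So F validates K, K4; S4 would additionally require R to be reflexive. The strongest is K4.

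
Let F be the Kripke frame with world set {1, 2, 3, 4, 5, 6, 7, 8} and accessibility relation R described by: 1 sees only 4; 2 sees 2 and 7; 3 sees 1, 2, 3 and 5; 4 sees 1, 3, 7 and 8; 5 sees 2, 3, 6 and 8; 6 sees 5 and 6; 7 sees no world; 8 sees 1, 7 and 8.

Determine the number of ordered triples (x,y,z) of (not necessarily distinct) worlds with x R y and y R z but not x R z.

21

Enumerating: (1,4,1), (1,4,3), (1,4,7), (1,4,8), (3,1,4), (3,2,7), (3,5,6), (3,5,8), (4,1,4), (4,3,2), (4,3,5), (5,2,7), … and 9 more.
Total: 21.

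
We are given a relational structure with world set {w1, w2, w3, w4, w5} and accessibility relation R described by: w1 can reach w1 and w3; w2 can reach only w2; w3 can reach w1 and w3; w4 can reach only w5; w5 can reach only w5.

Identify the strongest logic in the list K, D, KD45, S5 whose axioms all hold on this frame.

Serial (axiom D): yes — every world has a successor (e.g. w1 R w1).
Euclidean (axiom 5): yes — any two successors of a common world are R-related.
Transitive (axiom 4): yes — every two-step R-path is closed by a direct edge.
Reflexive (axiom T): no — w4 is not related to itself.
So F validates K, D, KD45; S5 would additionally require R to be reflexive. The strongest is KD45.

KD45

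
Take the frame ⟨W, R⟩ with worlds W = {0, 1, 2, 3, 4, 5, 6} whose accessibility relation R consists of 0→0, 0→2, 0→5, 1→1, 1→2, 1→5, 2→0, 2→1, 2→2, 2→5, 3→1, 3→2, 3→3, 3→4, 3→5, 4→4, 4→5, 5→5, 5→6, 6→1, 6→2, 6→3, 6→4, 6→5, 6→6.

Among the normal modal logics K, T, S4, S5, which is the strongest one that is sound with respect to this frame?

Reflexive (axiom T): yes — every world is R-related to itself.
Transitive (axiom 4): no — 0 R 2 and 2 R 1, but not 0 R 1.
Euclidean (axiom 5): no — 0 R 5 and 0 R 2, but not 5 R 2.
So F validates K, T; S4 would additionally require R to be transitive. The strongest is T.

T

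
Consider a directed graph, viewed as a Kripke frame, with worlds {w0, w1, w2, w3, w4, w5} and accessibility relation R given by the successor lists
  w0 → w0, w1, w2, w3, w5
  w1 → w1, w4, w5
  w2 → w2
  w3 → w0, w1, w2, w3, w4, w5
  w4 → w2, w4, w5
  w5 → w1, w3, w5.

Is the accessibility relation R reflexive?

Yes

Reflexive: yes — every world is R-related to itself.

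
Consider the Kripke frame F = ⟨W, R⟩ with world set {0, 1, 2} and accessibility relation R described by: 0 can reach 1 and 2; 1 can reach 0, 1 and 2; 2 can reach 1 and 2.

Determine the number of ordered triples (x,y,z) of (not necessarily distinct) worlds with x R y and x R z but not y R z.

Enumerating: (1,0,0), (1,2,0).

2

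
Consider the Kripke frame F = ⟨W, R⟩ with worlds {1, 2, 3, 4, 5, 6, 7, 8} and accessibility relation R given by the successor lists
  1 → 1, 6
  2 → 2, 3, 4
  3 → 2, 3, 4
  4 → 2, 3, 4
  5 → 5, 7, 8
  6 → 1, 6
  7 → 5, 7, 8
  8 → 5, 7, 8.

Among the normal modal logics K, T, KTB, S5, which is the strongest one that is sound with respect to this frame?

Reflexive (axiom T): yes — every world is R-related to itself.
Symmetric (axiom B): yes — every pair in R has its reverse in R.
Euclidean (axiom 5): yes — any two successors of a common world are R-related.
So F validates K, T, KTB, S5. The strongest is S5.

S5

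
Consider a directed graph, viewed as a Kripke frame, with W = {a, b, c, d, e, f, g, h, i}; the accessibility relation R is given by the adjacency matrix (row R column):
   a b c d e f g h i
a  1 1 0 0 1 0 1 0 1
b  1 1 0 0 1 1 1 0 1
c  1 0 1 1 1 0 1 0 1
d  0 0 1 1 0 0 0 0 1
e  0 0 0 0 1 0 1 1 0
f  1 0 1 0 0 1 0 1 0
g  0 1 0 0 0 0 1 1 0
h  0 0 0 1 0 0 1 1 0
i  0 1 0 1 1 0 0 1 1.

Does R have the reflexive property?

Reflexive: yes — every world is R-related to itself.

Yes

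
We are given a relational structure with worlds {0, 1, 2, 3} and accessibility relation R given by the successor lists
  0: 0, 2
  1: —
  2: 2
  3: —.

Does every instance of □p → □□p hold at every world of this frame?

Axiom 4 corresponds to the accessibility relation being transitive.
Transitive: yes — every two-step R-path is closed by a direct edge.

Yes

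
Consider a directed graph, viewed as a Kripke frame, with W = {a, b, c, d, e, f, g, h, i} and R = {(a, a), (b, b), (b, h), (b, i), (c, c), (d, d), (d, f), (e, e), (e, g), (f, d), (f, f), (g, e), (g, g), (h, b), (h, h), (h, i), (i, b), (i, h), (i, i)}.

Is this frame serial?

Yes

Serial: yes — every world has a successor (e.g. a R a).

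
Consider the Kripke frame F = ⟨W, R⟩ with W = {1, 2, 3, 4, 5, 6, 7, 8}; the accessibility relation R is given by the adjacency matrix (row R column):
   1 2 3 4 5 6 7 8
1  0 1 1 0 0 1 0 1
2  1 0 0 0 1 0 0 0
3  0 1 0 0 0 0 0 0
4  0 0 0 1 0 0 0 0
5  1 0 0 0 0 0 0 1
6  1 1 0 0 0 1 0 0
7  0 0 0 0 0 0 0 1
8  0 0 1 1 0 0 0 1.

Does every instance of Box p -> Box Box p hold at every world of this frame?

No

By correspondence theory, 4 is valid on a frame iff R is transitive.
Transitive: no — 1 R 2 and 2 R 5, but not 1 R 5.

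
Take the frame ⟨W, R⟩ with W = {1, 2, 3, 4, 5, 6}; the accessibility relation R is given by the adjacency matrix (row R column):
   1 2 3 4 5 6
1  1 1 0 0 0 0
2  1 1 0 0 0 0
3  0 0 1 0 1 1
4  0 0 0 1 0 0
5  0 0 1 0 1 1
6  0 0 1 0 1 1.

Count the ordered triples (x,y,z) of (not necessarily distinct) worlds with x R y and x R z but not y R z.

R is Euclidean; there are no such tuples.

0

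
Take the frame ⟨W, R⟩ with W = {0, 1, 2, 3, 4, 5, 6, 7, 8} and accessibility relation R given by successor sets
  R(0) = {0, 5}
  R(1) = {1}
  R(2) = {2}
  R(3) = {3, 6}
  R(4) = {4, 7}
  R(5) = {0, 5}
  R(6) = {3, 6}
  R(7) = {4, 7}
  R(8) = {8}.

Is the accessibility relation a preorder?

Reflexive: yes — every world is R-related to itself.
Transitive: yes — every two-step R-path is closed by a direct edge.
So R is a preorder.

Yes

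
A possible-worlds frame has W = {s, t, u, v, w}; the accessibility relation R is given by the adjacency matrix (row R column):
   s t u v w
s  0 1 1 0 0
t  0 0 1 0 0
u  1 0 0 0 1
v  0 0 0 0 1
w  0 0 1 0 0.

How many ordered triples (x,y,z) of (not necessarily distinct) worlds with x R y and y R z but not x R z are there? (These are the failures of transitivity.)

10

Enumerating: (s,u,s), (s,u,w), (t,u,s), (t,u,w), (u,s,t), (u,s,u), (u,w,u), (v,w,u), (w,u,s), (w,u,w).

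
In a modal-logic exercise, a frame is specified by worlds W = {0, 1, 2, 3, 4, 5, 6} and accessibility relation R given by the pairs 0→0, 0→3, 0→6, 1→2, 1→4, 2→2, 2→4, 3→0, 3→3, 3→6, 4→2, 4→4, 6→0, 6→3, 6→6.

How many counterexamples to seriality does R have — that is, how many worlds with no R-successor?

Enumerating: 5.

1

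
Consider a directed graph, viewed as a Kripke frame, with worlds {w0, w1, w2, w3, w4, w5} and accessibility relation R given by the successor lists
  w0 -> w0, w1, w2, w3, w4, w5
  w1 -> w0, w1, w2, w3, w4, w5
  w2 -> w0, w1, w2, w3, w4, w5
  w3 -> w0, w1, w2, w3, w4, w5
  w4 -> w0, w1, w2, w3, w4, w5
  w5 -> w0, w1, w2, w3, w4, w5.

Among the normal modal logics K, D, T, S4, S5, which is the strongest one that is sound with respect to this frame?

Serial (axiom D): yes — every world has a successor (e.g. w0 R w0).
Reflexive (axiom T): yes — every world is R-related to itself.
Transitive (axiom 4): yes — every two-step R-path is closed by a direct edge.
Euclidean (axiom 5): yes — any two successors of a common world are R-related.
So F validates K, D, T, S4, S5. The strongest is S5.

S5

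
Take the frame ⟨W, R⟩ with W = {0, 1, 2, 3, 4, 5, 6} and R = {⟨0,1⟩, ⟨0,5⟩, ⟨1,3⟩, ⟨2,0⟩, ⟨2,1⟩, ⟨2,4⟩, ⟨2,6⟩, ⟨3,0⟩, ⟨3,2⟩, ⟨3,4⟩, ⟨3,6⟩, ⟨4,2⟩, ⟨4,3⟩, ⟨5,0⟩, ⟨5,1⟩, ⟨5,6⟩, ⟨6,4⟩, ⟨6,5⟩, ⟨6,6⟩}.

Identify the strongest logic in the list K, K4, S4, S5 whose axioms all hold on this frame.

K

Transitive (axiom 4): no — 0 R 1 and 1 R 3, but not 0 R 3.
Reflexive (axiom T): no — 0 is not related to itself.
Euclidean (axiom 5): no — 0 R 1 and 0 R 5, but not 1 R 5.
So F validates K; K4 would additionally require R to be transitive. The strongest is K.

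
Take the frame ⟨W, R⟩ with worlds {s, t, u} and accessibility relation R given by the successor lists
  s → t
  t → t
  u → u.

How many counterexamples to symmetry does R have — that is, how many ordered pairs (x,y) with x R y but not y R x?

Enumerating: (s,t).

1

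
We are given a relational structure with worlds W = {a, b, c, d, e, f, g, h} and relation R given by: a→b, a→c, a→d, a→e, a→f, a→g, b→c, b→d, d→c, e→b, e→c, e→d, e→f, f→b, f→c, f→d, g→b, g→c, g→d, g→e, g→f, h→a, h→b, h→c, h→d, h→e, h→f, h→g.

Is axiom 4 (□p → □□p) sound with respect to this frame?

Yes

By correspondence theory, 4 is valid on a frame iff R is transitive.
Transitive: yes — every two-step R-path is closed by a direct edge.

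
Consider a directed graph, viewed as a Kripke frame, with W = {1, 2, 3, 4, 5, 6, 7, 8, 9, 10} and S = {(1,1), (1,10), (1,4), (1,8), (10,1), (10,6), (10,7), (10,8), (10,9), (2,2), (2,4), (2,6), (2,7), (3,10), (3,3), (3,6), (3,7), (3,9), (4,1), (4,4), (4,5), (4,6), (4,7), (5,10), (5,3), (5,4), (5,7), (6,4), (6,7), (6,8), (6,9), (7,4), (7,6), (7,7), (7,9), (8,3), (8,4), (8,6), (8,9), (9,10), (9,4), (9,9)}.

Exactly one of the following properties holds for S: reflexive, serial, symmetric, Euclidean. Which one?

Reflexive: no — 5 is not related to itself.
Serial: yes — every world has a successor (e.g. 1 S 1).
Symmetric: no — 1 S 8 but not 8 S 1.
Euclidean: no — 1 S 10 and 1 S 4, but not 10 S 4.
Only serial holds.

serial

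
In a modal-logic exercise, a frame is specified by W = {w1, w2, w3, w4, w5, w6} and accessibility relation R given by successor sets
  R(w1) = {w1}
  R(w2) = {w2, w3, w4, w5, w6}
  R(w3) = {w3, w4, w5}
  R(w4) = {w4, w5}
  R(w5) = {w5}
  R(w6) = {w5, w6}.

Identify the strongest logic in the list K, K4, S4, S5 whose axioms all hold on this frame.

Transitive (axiom 4): yes — every two-step R-path is closed by a direct edge.
Reflexive (axiom T): yes — every world is R-related to itself.
Euclidean (axiom 5): no — w2 R w3 and w2 R w6, but not w3 R w6.
So F validates K, K4, S4; S5 would additionally require R to be Euclidean. The strongest is S4.

S4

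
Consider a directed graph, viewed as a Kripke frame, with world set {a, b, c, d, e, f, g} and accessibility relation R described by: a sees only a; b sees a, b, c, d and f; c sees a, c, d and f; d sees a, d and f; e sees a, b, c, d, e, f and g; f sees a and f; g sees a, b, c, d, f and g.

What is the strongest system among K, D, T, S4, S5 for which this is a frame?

Serial (axiom D): yes — every world has a successor (e.g. a R a).
Reflexive (axiom T): yes — every world is R-related to itself.
Transitive (axiom 4): yes — every two-step R-path is closed by a direct edge.
Euclidean (axiom 5): no — b R a and b R c, but not a R c.
So F validates K, D, T, S4; S5 would additionally require R to be Euclidean. The strongest is S4.

S4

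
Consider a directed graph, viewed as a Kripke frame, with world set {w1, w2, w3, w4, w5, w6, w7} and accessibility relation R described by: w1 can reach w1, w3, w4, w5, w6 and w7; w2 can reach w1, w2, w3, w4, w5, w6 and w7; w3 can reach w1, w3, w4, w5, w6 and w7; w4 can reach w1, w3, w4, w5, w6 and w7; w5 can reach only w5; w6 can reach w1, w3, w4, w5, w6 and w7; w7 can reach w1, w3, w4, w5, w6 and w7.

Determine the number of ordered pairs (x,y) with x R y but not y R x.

11

Enumerating: (w1,w5), (w2,w1), (w2,w3), (w2,w4), (w2,w5), (w2,w6), (w2,w7), (w3,w5), (w4,w5), (w6,w5), (w7,w5).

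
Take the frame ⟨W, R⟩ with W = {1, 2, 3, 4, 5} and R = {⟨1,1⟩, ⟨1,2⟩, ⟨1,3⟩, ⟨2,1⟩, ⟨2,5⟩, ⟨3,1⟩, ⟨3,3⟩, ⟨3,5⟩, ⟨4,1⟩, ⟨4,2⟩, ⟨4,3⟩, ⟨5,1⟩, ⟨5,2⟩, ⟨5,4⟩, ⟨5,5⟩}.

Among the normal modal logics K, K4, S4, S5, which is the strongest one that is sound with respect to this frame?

Transitive (axiom 4): no — 1 R 2 and 2 R 5, but not 1 R 5.
Reflexive (axiom T): no — 2 is not related to itself.
Euclidean (axiom 5): no — 1 R 2 and 1 R 3, but not 2 R 3.
So F validates K; K4 would additionally require R to be transitive. The strongest is K.

K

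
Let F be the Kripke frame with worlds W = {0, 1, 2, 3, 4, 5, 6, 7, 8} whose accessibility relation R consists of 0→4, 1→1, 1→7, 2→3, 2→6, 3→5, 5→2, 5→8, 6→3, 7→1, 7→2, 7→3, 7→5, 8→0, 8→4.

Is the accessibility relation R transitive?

No

Transitive: no — 1 R 7 and 7 R 2, but not 1 R 2.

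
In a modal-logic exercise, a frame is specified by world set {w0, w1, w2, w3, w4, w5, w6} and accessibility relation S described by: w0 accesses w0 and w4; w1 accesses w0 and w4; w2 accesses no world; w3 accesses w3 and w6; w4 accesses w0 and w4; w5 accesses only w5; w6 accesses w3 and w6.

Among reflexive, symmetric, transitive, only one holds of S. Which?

Reflexive: no — w1 is not related to itself.
Symmetric: no — w1 S w0 but not w0 S w1.
Transitive: yes — every two-step S-path is closed by a direct edge.
Only transitive holds.

transitive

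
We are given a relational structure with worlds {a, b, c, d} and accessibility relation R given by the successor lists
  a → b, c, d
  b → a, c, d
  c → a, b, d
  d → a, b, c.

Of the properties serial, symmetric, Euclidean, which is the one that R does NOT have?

Serial: yes — every world has a successor (e.g. a R b).
Symmetric: yes — every pair in R has its reverse in R.
Euclidean: no — a R b and a R b, but not b R b.
Only Euclidean fails.

Euclidean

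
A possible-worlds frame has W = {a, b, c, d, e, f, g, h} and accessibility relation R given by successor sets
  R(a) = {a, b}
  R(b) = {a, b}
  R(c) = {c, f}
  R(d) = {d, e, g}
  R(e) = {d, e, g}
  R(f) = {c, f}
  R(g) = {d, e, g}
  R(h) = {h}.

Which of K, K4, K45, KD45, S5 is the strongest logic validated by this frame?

Transitive (axiom 4): yes — every two-step R-path is closed by a direct edge.
Euclidean (axiom 5): yes — any two successors of a common world are R-related.
Serial (axiom D): yes — every world has a successor (e.g. a R a).
Reflexive (axiom T): yes — every world is R-related to itself.
So F validates K, K4, K45, KD45, S5. The strongest is S5.

S5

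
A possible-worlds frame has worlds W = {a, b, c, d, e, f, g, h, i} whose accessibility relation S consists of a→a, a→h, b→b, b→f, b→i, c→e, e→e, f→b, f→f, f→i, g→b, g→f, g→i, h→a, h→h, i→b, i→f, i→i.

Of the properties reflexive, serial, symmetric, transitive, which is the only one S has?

Reflexive: no — c is not related to itself.
Serial: no — d has no S-successor.
Symmetric: no — c S e but not e S c.
Transitive: yes — every two-step S-path is closed by a direct edge.
Only transitive holds.

transitive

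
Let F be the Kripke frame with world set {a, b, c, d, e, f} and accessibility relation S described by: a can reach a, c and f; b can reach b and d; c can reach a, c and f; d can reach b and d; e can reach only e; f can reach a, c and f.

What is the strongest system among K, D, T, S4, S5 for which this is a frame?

S5

Serial (axiom D): yes — every world has a successor (e.g. a S a).
Reflexive (axiom T): yes — every world is S-related to itself.
Transitive (axiom 4): yes — every two-step S-path is closed by a direct edge.
Euclidean (axiom 5): yes — any two successors of a common world are S-related.
So F validates K, D, T, S4, S5. The strongest is S5.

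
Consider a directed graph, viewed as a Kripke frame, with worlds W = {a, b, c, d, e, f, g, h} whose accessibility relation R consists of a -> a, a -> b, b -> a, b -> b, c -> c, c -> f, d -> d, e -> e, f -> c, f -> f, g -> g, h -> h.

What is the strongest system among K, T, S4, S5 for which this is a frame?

S5

Reflexive (axiom T): yes — every world is R-related to itself.
Transitive (axiom 4): yes — every two-step R-path is closed by a direct edge.
Euclidean (axiom 5): yes — any two successors of a common world are R-related.
So F validates K, T, S4, S5. The strongest is S5.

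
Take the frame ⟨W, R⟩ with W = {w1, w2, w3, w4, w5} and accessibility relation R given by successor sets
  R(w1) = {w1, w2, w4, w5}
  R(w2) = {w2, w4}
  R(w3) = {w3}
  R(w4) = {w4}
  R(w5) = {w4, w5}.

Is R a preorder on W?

Yes

Reflexive: yes — every world is R-related to itself.
Transitive: yes — every two-step R-path is closed by a direct edge.
So R is a preorder.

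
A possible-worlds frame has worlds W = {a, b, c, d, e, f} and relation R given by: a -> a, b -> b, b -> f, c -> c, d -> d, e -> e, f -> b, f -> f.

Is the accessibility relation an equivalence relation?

Reflexive: yes — every world is R-related to itself.
Symmetric: yes — every pair in R has its reverse in R.
Transitive: yes — every two-step R-path is closed by a direct edge.
So R is an equivalence relation.

Yes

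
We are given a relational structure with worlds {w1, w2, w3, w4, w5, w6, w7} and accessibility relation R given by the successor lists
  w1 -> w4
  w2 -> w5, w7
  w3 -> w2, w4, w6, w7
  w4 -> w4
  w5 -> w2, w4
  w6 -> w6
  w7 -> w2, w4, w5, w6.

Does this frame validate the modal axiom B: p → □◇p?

No

Axiom B corresponds to the accessibility relation being symmetric.
Symmetric: no — w1 R w4 but not w4 R w1.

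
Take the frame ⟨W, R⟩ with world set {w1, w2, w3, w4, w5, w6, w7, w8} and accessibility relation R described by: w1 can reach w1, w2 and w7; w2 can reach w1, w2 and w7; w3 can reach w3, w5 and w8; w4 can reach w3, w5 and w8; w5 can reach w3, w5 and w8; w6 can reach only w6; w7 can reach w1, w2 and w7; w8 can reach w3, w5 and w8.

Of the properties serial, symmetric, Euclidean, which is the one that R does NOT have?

Serial: yes — every world has a successor (e.g. w1 R w1).
Symmetric: no — w4 R w3 but not w3 R w4.
Euclidean: yes — any two successors of a common world are R-related.
Only symmetric fails.

symmetric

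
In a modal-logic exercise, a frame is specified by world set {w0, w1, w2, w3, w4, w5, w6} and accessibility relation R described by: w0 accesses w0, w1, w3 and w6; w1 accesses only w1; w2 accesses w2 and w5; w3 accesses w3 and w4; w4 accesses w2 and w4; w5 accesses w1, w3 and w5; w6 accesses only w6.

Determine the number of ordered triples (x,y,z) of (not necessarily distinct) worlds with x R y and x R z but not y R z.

Enumerating: (w0,w1,w0), (w0,w1,w3), (w0,w1,w6), (w0,w3,w0), (w0,w3,w1), (w0,w3,w6), (w0,w6,w0), (w0,w6,w1), (w0,w6,w3), (w2,w5,w2), (w3,w4,w3), (w4,w2,w4), (w5,w1,w3), (w5,w1,w5), (w5,w3,w1), (w5,w3,w5).

16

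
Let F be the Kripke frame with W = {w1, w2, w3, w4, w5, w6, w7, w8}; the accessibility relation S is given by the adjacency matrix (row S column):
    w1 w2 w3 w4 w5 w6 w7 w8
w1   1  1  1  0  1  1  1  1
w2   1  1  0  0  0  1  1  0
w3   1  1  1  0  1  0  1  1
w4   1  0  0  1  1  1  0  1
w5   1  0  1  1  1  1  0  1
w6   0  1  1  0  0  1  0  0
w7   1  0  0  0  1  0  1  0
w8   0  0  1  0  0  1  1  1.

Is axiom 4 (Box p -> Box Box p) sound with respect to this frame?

The schema 4 characterises exactly the transitive frames.
Transitive: no — w1 S w5 and w5 S w4, but not w1 S w4.

No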